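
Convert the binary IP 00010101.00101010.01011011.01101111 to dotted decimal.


00010101 = 21
00101010 = 42
01011011 = 91
01101111 = 111
IP: 21.42.91.111


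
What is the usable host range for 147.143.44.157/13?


Network: 147.136.0.0
Broadcast: 147.143.255.255
First usable = network + 1
Last usable = broadcast - 1
Range: 147.136.0.1 to 147.143.255.254


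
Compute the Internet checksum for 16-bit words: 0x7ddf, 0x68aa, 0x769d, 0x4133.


Sum all words (with carry folding):
+ 0x7ddf = 0x7ddf
+ 0x68aa = 0xe689
+ 0x769d = 0x5d27
+ 0x4133 = 0x9e5a
One's complement: ~0x9e5a
Checksum = 0x61a5


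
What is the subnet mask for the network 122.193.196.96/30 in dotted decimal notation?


/30 means 30 network bits, 2 host bits
Binary: 11111111111111111111111111111100
Mask: 255.255.255.252


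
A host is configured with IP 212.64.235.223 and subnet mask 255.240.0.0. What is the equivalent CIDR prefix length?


Binary: 11111111.11110000.00000000.00000000
Count leading 1s
Prefix: /12


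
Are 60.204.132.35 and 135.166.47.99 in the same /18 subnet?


Mask: 255.255.192.0
60.204.132.35 AND mask = 60.204.128.0
135.166.47.99 AND mask = 135.166.0.0
No, different subnets (60.204.128.0 vs 135.166.0.0)


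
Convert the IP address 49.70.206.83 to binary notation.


49 = 00110001
70 = 01000110
206 = 11001110
83 = 01010011
Binary: 00110001.01000110.11001110.01010011


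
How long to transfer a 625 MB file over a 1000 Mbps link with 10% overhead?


Effective throughput = 1000 * (1 - 10/100) = 900 Mbps
File size in Mb = 625 * 8 = 5000 Mb
Time = 5000 / 900
Time = 5.5556 seconds


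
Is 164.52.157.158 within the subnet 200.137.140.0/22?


Subnet network: 200.137.140.0
Test IP AND mask: 164.52.156.0
No, 164.52.157.158 is not in 200.137.140.0/22


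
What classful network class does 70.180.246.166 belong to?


First octet: 70
Binary: 01000110
0xxxxxxx -> Class A (1-126)
Class A, default mask 255.0.0.0 (/8)


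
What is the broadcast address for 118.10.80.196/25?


Network: 118.10.80.128/25
Host bits = 7
Set all host bits to 1:
Broadcast: 118.10.80.255


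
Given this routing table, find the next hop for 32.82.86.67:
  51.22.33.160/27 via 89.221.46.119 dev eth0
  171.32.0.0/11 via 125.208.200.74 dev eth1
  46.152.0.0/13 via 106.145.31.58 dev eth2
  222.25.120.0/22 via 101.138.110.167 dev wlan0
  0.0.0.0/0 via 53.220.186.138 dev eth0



Longest prefix match for 32.82.86.67:
  /27 51.22.33.160: no
  /11 171.32.0.0: no
  /13 46.152.0.0: no
  /22 222.25.120.0: no
  /0 0.0.0.0: MATCH
Selected: next-hop 53.220.186.138 via eth0 (matched /0)


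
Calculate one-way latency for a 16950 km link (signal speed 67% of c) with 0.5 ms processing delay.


Speed = 0.67 * 3e5 km/s = 201000 km/s
Propagation delay = 16950 / 201000 = 0.0843 s = 84.3284 ms
Processing delay = 0.5 ms
Total one-way latency = 84.8284 ms


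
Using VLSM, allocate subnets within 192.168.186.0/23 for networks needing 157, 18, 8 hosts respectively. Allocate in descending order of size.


157 hosts -> /24 (254 usable): 192.168.186.0/24
18 hosts -> /27 (30 usable): 192.168.187.0/27
8 hosts -> /28 (14 usable): 192.168.187.32/28
Allocation: 192.168.186.0/24 (157 hosts, 254 usable); 192.168.187.0/27 (18 hosts, 30 usable); 192.168.187.32/28 (8 hosts, 14 usable)


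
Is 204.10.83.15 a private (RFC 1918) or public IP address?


RFC 1918 private ranges:
  10.0.0.0/8 (10.0.0.0 - 10.255.255.255)
  172.16.0.0/12 (172.16.0.0 - 172.31.255.255)
  192.168.0.0/16 (192.168.0.0 - 192.168.255.255)
Public (not in any RFC 1918 range)


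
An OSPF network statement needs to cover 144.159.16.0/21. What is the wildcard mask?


Subnet mask: 255.255.248.0
Wildcard = 255.255.255.255 - subnet mask
255 - 255 = 0
255 - 255 = 0
255 - 248 = 7
255 - 0 = 255
Wildcard: 0.0.7.255


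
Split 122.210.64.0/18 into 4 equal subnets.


New prefix = 18 + 2 = 20
Each subnet has 4096 addresses
  122.210.64.0/20
  122.210.80.0/20
  122.210.96.0/20
  122.210.112.0/20
Subnets: 122.210.64.0/20, 122.210.80.0/20, 122.210.96.0/20, 122.210.112.0/20


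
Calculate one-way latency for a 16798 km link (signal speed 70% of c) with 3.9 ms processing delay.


Speed = 0.7 * 3e5 km/s = 210000 km/s
Propagation delay = 16798 / 210000 = 0.08 s = 79.9905 ms
Processing delay = 3.9 ms
Total one-way latency = 83.8905 ms


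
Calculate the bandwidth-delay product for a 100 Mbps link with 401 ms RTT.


BDP = bandwidth * RTT
= 100 Mbps * 401 ms
= 100 * 1e6 * 401 / 1000 bits
= 40100000 bits
= 5012500 bytes
= 4895.0195 KB
BDP = 40100000 bits (5012500 bytes)


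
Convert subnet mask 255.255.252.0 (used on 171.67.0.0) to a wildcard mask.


Subnet mask: 255.255.252.0
Wildcard = 255.255.255.255 - subnet mask
255 - 255 = 0
255 - 255 = 0
255 - 252 = 3
255 - 0 = 255
Wildcard: 0.0.3.255


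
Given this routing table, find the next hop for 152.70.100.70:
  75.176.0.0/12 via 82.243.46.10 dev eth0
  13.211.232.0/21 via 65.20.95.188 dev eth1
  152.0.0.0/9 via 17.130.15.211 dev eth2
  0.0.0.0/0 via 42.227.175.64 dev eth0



Longest prefix match for 152.70.100.70:
  /12 75.176.0.0: no
  /21 13.211.232.0: no
  /9 152.0.0.0: MATCH
  /0 0.0.0.0: MATCH
Selected: next-hop 17.130.15.211 via eth2 (matched /9)


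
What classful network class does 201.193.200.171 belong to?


First octet: 201
Binary: 11001001
110xxxxx -> Class C (192-223)
Class C, default mask 255.255.255.0 (/24)


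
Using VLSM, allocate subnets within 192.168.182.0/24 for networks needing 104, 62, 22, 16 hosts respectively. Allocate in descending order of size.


104 hosts -> /25 (126 usable): 192.168.182.0/25
62 hosts -> /26 (62 usable): 192.168.182.128/26
22 hosts -> /27 (30 usable): 192.168.182.192/27
16 hosts -> /27 (30 usable): 192.168.182.224/27
Allocation: 192.168.182.0/25 (104 hosts, 126 usable); 192.168.182.128/26 (62 hosts, 62 usable); 192.168.182.192/27 (22 hosts, 30 usable); 192.168.182.224/27 (16 hosts, 30 usable)


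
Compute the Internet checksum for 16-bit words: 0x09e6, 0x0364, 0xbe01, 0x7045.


Sum all words (with carry folding):
+ 0x09e6 = 0x09e6
+ 0x0364 = 0x0d4a
+ 0xbe01 = 0xcb4b
+ 0x7045 = 0x3b91
One's complement: ~0x3b91
Checksum = 0xc46e


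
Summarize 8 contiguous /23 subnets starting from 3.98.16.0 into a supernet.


Original prefix: /23
Number of subnets: 8 = 2^3
New prefix = 23 - 3 = 20
Supernet: 3.98.16.0/20


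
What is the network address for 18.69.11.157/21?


IP:   00010010.01000101.00001011.10011101
Mask: 11111111.11111111.11111000.00000000
AND operation:
Net:  00010010.01000101.00001000.00000000
Network: 18.69.8.0/21


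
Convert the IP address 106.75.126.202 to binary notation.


106 = 01101010
75 = 01001011
126 = 01111110
202 = 11001010
Binary: 01101010.01001011.01111110.11001010


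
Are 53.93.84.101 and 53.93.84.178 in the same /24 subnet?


Mask: 255.255.255.0
53.93.84.101 AND mask = 53.93.84.0
53.93.84.178 AND mask = 53.93.84.0
Yes, same subnet (53.93.84.0)


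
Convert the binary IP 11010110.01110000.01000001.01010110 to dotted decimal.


11010110 = 214
01110000 = 112
01000001 = 65
01010110 = 86
IP: 214.112.65.86


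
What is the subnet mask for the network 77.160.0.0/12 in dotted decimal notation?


/12 means 12 network bits, 20 host bits
Binary: 11111111111100000000000000000000
Mask: 255.240.0.0


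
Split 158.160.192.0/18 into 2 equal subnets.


New prefix = 18 + 1 = 19
Each subnet has 8192 addresses
  158.160.192.0/19
  158.160.224.0/19
Subnets: 158.160.192.0/19, 158.160.224.0/19


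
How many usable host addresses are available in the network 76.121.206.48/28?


Host bits = 32 - 28 = 4
Total addresses = 2^4 = 16
Usable = total - 2 (network and broadcast)
Usable hosts: 14


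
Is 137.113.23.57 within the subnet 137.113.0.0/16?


Subnet network: 137.113.0.0
Test IP AND mask: 137.113.0.0
Yes, 137.113.23.57 is in 137.113.0.0/16


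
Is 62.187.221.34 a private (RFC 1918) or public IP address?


RFC 1918 private ranges:
  10.0.0.0/8 (10.0.0.0 - 10.255.255.255)
  172.16.0.0/12 (172.16.0.0 - 172.31.255.255)
  192.168.0.0/16 (192.168.0.0 - 192.168.255.255)
Public (not in any RFC 1918 range)


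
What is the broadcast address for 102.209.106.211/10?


Network: 102.192.0.0/10
Host bits = 22
Set all host bits to 1:
Broadcast: 102.255.255.255


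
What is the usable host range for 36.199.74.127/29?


Network: 36.199.74.120
Broadcast: 36.199.74.127
First usable = network + 1
Last usable = broadcast - 1
Range: 36.199.74.121 to 36.199.74.126


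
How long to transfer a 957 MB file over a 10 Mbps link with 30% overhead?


Effective throughput = 10 * (1 - 30/100) = 7 Mbps
File size in Mb = 957 * 8 = 7656 Mb
Time = 7656 / 7
Time = 1093.7143 seconds


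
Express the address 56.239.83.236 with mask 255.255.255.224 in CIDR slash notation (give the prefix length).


Binary: 11111111.11111111.11111111.11100000
Count leading 1s
Prefix: /27


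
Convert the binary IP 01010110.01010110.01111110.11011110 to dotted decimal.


01010110 = 86
01010110 = 86
01111110 = 126
11011110 = 222
IP: 86.86.126.222


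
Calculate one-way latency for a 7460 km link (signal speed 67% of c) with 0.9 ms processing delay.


Speed = 0.67 * 3e5 km/s = 201000 km/s
Propagation delay = 7460 / 201000 = 0.0371 s = 37.1144 ms
Processing delay = 0.9 ms
Total one-way latency = 38.0144 ms


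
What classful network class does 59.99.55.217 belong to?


First octet: 59
Binary: 00111011
0xxxxxxx -> Class A (1-126)
Class A, default mask 255.0.0.0 (/8)


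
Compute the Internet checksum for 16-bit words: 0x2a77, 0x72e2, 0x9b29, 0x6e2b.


Sum all words (with carry folding):
+ 0x2a77 = 0x2a77
+ 0x72e2 = 0x9d59
+ 0x9b29 = 0x3883
+ 0x6e2b = 0xa6ae
One's complement: ~0xa6ae
Checksum = 0x5951


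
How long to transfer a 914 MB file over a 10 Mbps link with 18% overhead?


Effective throughput = 10 * (1 - 18/100) = 8.2 Mbps
File size in Mb = 914 * 8 = 7312 Mb
Time = 7312 / 8.2
Time = 891.7073 seconds


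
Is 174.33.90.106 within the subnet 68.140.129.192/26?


Subnet network: 68.140.129.192
Test IP AND mask: 174.33.90.64
No, 174.33.90.106 is not in 68.140.129.192/26


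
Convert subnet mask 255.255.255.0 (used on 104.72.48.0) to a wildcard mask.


Subnet mask: 255.255.255.0
Wildcard = 255.255.255.255 - subnet mask
255 - 255 = 0
255 - 255 = 0
255 - 255 = 0
255 - 0 = 255
Wildcard: 0.0.0.255


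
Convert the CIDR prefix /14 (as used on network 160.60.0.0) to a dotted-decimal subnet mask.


/14 means 14 network bits, 18 host bits
Binary: 11111111111111000000000000000000
Mask: 255.252.0.0


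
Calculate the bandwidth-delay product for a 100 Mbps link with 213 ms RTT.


BDP = bandwidth * RTT
= 100 Mbps * 213 ms
= 100 * 1e6 * 213 / 1000 bits
= 21300000 bits
= 2662500 bytes
= 2600.0977 KB
BDP = 21300000 bits (2662500 bytes)


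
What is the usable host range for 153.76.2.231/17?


Network: 153.76.0.0
Broadcast: 153.76.127.255
First usable = network + 1
Last usable = broadcast - 1
Range: 153.76.0.1 to 153.76.127.254


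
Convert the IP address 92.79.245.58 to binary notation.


92 = 01011100
79 = 01001111
245 = 11110101
58 = 00111010
Binary: 01011100.01001111.11110101.00111010


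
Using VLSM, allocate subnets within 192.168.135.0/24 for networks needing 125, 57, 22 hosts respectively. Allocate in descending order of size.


125 hosts -> /25 (126 usable): 192.168.135.0/25
57 hosts -> /26 (62 usable): 192.168.135.128/26
22 hosts -> /27 (30 usable): 192.168.135.192/27
Allocation: 192.168.135.0/25 (125 hosts, 126 usable); 192.168.135.128/26 (57 hosts, 62 usable); 192.168.135.192/27 (22 hosts, 30 usable)


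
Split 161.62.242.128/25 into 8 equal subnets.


New prefix = 25 + 3 = 28
Each subnet has 16 addresses
  161.62.242.128/28
  161.62.242.144/28
  161.62.242.160/28
  161.62.242.176/28
  161.62.242.192/28
  161.62.242.208/28
  161.62.242.224/28
  161.62.242.240/28
Subnets: 161.62.242.128/28, 161.62.242.144/28, 161.62.242.160/28, 161.62.242.176/28, 161.62.242.192/28, 161.62.242.208/28, 161.62.242.224/28, 161.62.242.240/28


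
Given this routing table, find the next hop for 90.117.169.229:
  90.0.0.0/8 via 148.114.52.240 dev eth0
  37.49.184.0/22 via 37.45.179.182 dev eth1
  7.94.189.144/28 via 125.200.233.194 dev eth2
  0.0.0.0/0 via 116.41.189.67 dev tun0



Longest prefix match for 90.117.169.229:
  /8 90.0.0.0: MATCH
  /22 37.49.184.0: no
  /28 7.94.189.144: no
  /0 0.0.0.0: MATCH
Selected: next-hop 148.114.52.240 via eth0 (matched /8)


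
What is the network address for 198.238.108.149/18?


IP:   11000110.11101110.01101100.10010101
Mask: 11111111.11111111.11000000.00000000
AND operation:
Net:  11000110.11101110.01000000.00000000
Network: 198.238.64.0/18


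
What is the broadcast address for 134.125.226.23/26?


Network: 134.125.226.0/26
Host bits = 6
Set all host bits to 1:
Broadcast: 134.125.226.63


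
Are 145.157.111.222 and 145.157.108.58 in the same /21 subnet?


Mask: 255.255.248.0
145.157.111.222 AND mask = 145.157.104.0
145.157.108.58 AND mask = 145.157.104.0
Yes, same subnet (145.157.104.0)


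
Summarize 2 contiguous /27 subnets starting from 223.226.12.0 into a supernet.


Original prefix: /27
Number of subnets: 2 = 2^1
New prefix = 27 - 1 = 26
Supernet: 223.226.12.0/26


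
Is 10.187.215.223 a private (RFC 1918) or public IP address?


RFC 1918 private ranges:
  10.0.0.0/8 (10.0.0.0 - 10.255.255.255)
  172.16.0.0/12 (172.16.0.0 - 172.31.255.255)
  192.168.0.0/16 (192.168.0.0 - 192.168.255.255)
Private (in 10.0.0.0/8)


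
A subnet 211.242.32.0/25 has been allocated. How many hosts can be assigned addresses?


Host bits = 32 - 25 = 7
Total addresses = 2^7 = 128
Usable = total - 2 (network and broadcast)
Usable hosts: 126


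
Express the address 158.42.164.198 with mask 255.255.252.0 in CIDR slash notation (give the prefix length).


Binary: 11111111.11111111.11111100.00000000
Count leading 1s
Prefix: /22


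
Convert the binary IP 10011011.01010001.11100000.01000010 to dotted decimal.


10011011 = 155
01010001 = 81
11100000 = 224
01000010 = 66
IP: 155.81.224.66


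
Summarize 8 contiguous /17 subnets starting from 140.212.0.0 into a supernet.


Original prefix: /17
Number of subnets: 8 = 2^3
New prefix = 17 - 3 = 14
Supernet: 140.212.0.0/14


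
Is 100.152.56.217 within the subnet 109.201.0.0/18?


Subnet network: 109.201.0.0
Test IP AND mask: 100.152.0.0
No, 100.152.56.217 is not in 109.201.0.0/18


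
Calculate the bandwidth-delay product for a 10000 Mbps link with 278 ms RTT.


BDP = bandwidth * RTT
= 10000 Mbps * 278 ms
= 10000 * 1e6 * 278 / 1000 bits
= 2780000000 bits
= 347500000 bytes
= 339355.4688 KB
BDP = 2780000000 bits (347500000 bytes)


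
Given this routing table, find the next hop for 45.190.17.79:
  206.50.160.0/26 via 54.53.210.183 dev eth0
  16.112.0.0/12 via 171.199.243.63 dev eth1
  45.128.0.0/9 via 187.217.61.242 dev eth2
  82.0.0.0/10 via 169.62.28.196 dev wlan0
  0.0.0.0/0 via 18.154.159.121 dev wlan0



Longest prefix match for 45.190.17.79:
  /26 206.50.160.0: no
  /12 16.112.0.0: no
  /9 45.128.0.0: MATCH
  /10 82.0.0.0: no
  /0 0.0.0.0: MATCH
Selected: next-hop 187.217.61.242 via eth2 (matched /9)


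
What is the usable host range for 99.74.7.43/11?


Network: 99.64.0.0
Broadcast: 99.95.255.255
First usable = network + 1
Last usable = broadcast - 1
Range: 99.64.0.1 to 99.95.255.254


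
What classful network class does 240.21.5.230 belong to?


First octet: 240
Binary: 11110000
1111xxxx -> Class E (240-255)
Class E (reserved), default mask N/A


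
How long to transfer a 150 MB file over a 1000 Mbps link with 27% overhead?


Effective throughput = 1000 * (1 - 27/100) = 730 Mbps
File size in Mb = 150 * 8 = 1200 Mb
Time = 1200 / 730
Time = 1.6438 seconds


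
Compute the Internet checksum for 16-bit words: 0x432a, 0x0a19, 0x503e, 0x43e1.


Sum all words (with carry folding):
+ 0x432a = 0x432a
+ 0x0a19 = 0x4d43
+ 0x503e = 0x9d81
+ 0x43e1 = 0xe162
One's complement: ~0xe162
Checksum = 0x1e9d


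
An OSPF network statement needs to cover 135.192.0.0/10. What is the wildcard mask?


Subnet mask: 255.192.0.0
Wildcard = 255.255.255.255 - subnet mask
255 - 255 = 0
255 - 192 = 63
255 - 0 = 255
255 - 0 = 255
Wildcard: 0.63.255.255


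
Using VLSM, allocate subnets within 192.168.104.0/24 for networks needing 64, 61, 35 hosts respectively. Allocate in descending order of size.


64 hosts -> /25 (126 usable): 192.168.104.0/25
61 hosts -> /26 (62 usable): 192.168.104.128/26
35 hosts -> /26 (62 usable): 192.168.104.192/26
Allocation: 192.168.104.0/25 (64 hosts, 126 usable); 192.168.104.128/26 (61 hosts, 62 usable); 192.168.104.192/26 (35 hosts, 62 usable)


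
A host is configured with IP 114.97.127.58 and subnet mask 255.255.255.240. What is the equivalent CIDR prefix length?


Binary: 11111111.11111111.11111111.11110000
Count leading 1s
Prefix: /28


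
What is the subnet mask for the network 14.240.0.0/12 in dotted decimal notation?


/12 means 12 network bits, 20 host bits
Binary: 11111111111100000000000000000000
Mask: 255.240.0.0


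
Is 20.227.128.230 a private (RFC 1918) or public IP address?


RFC 1918 private ranges:
  10.0.0.0/8 (10.0.0.0 - 10.255.255.255)
  172.16.0.0/12 (172.16.0.0 - 172.31.255.255)
  192.168.0.0/16 (192.168.0.0 - 192.168.255.255)
Public (not in any RFC 1918 range)


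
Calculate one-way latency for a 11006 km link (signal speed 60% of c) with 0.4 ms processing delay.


Speed = 0.6 * 3e5 km/s = 180000 km/s
Propagation delay = 11006 / 180000 = 0.0611 s = 61.1444 ms
Processing delay = 0.4 ms
Total one-way latency = 61.5444 ms


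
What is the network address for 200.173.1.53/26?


IP:   11001000.10101101.00000001.00110101
Mask: 11111111.11111111.11111111.11000000
AND operation:
Net:  11001000.10101101.00000001.00000000
Network: 200.173.1.0/26


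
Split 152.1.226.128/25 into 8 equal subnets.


New prefix = 25 + 3 = 28
Each subnet has 16 addresses
  152.1.226.128/28
  152.1.226.144/28
  152.1.226.160/28
  152.1.226.176/28
  152.1.226.192/28
  152.1.226.208/28
  152.1.226.224/28
  152.1.226.240/28
Subnets: 152.1.226.128/28, 152.1.226.144/28, 152.1.226.160/28, 152.1.226.176/28, 152.1.226.192/28, 152.1.226.208/28, 152.1.226.224/28, 152.1.226.240/28


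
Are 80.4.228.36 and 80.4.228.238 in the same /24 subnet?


Mask: 255.255.255.0
80.4.228.36 AND mask = 80.4.228.0
80.4.228.238 AND mask = 80.4.228.0
Yes, same subnet (80.4.228.0)


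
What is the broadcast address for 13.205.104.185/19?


Network: 13.205.96.0/19
Host bits = 13
Set all host bits to 1:
Broadcast: 13.205.127.255


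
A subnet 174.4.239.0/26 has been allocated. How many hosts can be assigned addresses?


Host bits = 32 - 26 = 6
Total addresses = 2^6 = 64
Usable = total - 2 (network and broadcast)
Usable hosts: 62


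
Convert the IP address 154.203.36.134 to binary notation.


154 = 10011010
203 = 11001011
36 = 00100100
134 = 10000110
Binary: 10011010.11001011.00100100.10000110


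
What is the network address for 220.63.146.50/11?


IP:   11011100.00111111.10010010.00110010
Mask: 11111111.11100000.00000000.00000000
AND operation:
Net:  11011100.00100000.00000000.00000000
Network: 220.32.0.0/11


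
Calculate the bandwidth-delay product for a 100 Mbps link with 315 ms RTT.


BDP = bandwidth * RTT
= 100 Mbps * 315 ms
= 100 * 1e6 * 315 / 1000 bits
= 31500000 bits
= 3937500 bytes
= 3845.2148 KB
BDP = 31500000 bits (3937500 bytes)


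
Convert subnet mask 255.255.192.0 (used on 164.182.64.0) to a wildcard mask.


Subnet mask: 255.255.192.0
Wildcard = 255.255.255.255 - subnet mask
255 - 255 = 0
255 - 255 = 0
255 - 192 = 63
255 - 0 = 255
Wildcard: 0.0.63.255


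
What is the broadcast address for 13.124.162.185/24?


Network: 13.124.162.0/24
Host bits = 8
Set all host bits to 1:
Broadcast: 13.124.162.255


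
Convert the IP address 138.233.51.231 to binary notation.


138 = 10001010
233 = 11101001
51 = 00110011
231 = 11100111
Binary: 10001010.11101001.00110011.11100111


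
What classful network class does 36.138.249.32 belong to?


First octet: 36
Binary: 00100100
0xxxxxxx -> Class A (1-126)
Class A, default mask 255.0.0.0 (/8)


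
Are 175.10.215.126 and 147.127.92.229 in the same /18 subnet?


Mask: 255.255.192.0
175.10.215.126 AND mask = 175.10.192.0
147.127.92.229 AND mask = 147.127.64.0
No, different subnets (175.10.192.0 vs 147.127.64.0)


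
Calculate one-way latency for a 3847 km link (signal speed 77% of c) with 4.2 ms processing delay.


Speed = 0.77 * 3e5 km/s = 231000 km/s
Propagation delay = 3847 / 231000 = 0.0167 s = 16.6537 ms
Processing delay = 4.2 ms
Total one-way latency = 20.8537 ms


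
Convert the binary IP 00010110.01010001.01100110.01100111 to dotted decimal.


00010110 = 22
01010001 = 81
01100110 = 102
01100111 = 103
IP: 22.81.102.103


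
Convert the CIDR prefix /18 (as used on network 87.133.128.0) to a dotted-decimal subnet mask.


/18 means 18 network bits, 14 host bits
Binary: 11111111111111111100000000000000
Mask: 255.255.192.0


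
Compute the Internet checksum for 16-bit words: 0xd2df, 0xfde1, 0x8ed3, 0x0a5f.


Sum all words (with carry folding):
+ 0xd2df = 0xd2df
+ 0xfde1 = 0xd0c1
+ 0x8ed3 = 0x5f95
+ 0x0a5f = 0x69f4
One's complement: ~0x69f4
Checksum = 0x960b


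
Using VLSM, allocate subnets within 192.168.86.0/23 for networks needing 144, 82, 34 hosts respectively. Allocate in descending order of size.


144 hosts -> /24 (254 usable): 192.168.86.0/24
82 hosts -> /25 (126 usable): 192.168.87.0/25
34 hosts -> /26 (62 usable): 192.168.87.128/26
Allocation: 192.168.86.0/24 (144 hosts, 254 usable); 192.168.87.0/25 (82 hosts, 126 usable); 192.168.87.128/26 (34 hosts, 62 usable)


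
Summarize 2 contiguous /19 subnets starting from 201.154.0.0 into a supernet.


Original prefix: /19
Number of subnets: 2 = 2^1
New prefix = 19 - 1 = 18
Supernet: 201.154.0.0/18


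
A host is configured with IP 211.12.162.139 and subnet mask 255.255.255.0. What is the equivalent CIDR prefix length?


Binary: 11111111.11111111.11111111.00000000
Count leading 1s
Prefix: /24


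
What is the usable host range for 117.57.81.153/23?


Network: 117.57.80.0
Broadcast: 117.57.81.255
First usable = network + 1
Last usable = broadcast - 1
Range: 117.57.80.1 to 117.57.81.254


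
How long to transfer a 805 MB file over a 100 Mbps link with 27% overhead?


Effective throughput = 100 * (1 - 27/100) = 73 Mbps
File size in Mb = 805 * 8 = 6440 Mb
Time = 6440 / 73
Time = 88.2192 seconds


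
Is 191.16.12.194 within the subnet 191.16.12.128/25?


Subnet network: 191.16.12.128
Test IP AND mask: 191.16.12.128
Yes, 191.16.12.194 is in 191.16.12.128/25


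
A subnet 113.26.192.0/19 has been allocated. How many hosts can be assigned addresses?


Host bits = 32 - 19 = 13
Total addresses = 2^13 = 8192
Usable = total - 2 (network and broadcast)
Usable hosts: 8190


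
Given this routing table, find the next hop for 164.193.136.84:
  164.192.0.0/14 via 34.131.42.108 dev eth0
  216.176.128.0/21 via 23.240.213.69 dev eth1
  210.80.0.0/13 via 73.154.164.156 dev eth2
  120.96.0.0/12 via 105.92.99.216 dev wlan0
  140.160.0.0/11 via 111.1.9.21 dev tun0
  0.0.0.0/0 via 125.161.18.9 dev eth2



Longest prefix match for 164.193.136.84:
  /14 164.192.0.0: MATCH
  /21 216.176.128.0: no
  /13 210.80.0.0: no
  /12 120.96.0.0: no
  /11 140.160.0.0: no
  /0 0.0.0.0: MATCH
Selected: next-hop 34.131.42.108 via eth0 (matched /14)


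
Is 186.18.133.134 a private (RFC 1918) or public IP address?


RFC 1918 private ranges:
  10.0.0.0/8 (10.0.0.0 - 10.255.255.255)
  172.16.0.0/12 (172.16.0.0 - 172.31.255.255)
  192.168.0.0/16 (192.168.0.0 - 192.168.255.255)
Public (not in any RFC 1918 range)


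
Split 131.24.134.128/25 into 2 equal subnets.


New prefix = 25 + 1 = 26
Each subnet has 64 addresses
  131.24.134.128/26
  131.24.134.192/26
Subnets: 131.24.134.128/26, 131.24.134.192/26


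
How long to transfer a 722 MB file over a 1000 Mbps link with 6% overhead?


Effective throughput = 1000 * (1 - 6/100) = 940 Mbps
File size in Mb = 722 * 8 = 5776 Mb
Time = 5776 / 940
Time = 6.1447 seconds


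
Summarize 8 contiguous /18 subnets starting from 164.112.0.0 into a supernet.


Original prefix: /18
Number of subnets: 8 = 2^3
New prefix = 18 - 3 = 15
Supernet: 164.112.0.0/15


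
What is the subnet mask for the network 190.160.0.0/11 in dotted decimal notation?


/11 means 11 network bits, 21 host bits
Binary: 11111111111000000000000000000000
Mask: 255.224.0.0


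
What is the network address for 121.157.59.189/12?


IP:   01111001.10011101.00111011.10111101
Mask: 11111111.11110000.00000000.00000000
AND operation:
Net:  01111001.10010000.00000000.00000000
Network: 121.144.0.0/12


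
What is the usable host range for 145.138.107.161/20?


Network: 145.138.96.0
Broadcast: 145.138.111.255
First usable = network + 1
Last usable = broadcast - 1
Range: 145.138.96.1 to 145.138.111.254


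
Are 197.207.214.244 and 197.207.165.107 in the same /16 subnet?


Mask: 255.255.0.0
197.207.214.244 AND mask = 197.207.0.0
197.207.165.107 AND mask = 197.207.0.0
Yes, same subnet (197.207.0.0)


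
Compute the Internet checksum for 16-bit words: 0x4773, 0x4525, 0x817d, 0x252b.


Sum all words (with carry folding):
+ 0x4773 = 0x4773
+ 0x4525 = 0x8c98
+ 0x817d = 0x0e16
+ 0x252b = 0x3341
One's complement: ~0x3341
Checksum = 0xccbe


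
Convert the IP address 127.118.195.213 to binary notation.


127 = 01111111
118 = 01110110
195 = 11000011
213 = 11010101
Binary: 01111111.01110110.11000011.11010101


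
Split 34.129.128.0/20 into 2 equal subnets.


New prefix = 20 + 1 = 21
Each subnet has 2048 addresses
  34.129.128.0/21
  34.129.136.0/21
Subnets: 34.129.128.0/21, 34.129.136.0/21


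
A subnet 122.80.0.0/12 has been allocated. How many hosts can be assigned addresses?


Host bits = 32 - 12 = 20
Total addresses = 2^20 = 1048576
Usable = total - 2 (network and broadcast)
Usable hosts: 1048574


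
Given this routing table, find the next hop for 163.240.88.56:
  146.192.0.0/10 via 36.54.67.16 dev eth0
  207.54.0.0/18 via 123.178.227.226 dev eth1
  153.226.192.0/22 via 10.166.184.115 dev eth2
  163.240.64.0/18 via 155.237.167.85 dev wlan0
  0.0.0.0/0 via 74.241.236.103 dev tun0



Longest prefix match for 163.240.88.56:
  /10 146.192.0.0: no
  /18 207.54.0.0: no
  /22 153.226.192.0: no
  /18 163.240.64.0: MATCH
  /0 0.0.0.0: MATCH
Selected: next-hop 155.237.167.85 via wlan0 (matched /18)


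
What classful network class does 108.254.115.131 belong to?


First octet: 108
Binary: 01101100
0xxxxxxx -> Class A (1-126)
Class A, default mask 255.0.0.0 (/8)


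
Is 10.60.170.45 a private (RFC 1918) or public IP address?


RFC 1918 private ranges:
  10.0.0.0/8 (10.0.0.0 - 10.255.255.255)
  172.16.0.0/12 (172.16.0.0 - 172.31.255.255)
  192.168.0.0/16 (192.168.0.0 - 192.168.255.255)
Private (in 10.0.0.0/8)


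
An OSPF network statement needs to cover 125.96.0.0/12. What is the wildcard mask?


Subnet mask: 255.240.0.0
Wildcard = 255.255.255.255 - subnet mask
255 - 255 = 0
255 - 240 = 15
255 - 0 = 255
255 - 0 = 255
Wildcard: 0.15.255.255


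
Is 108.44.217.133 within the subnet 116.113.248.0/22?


Subnet network: 116.113.248.0
Test IP AND mask: 108.44.216.0
No, 108.44.217.133 is not in 116.113.248.0/22


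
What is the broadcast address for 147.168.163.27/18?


Network: 147.168.128.0/18
Host bits = 14
Set all host bits to 1:
Broadcast: 147.168.191.255


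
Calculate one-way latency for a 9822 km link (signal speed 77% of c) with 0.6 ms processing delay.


Speed = 0.77 * 3e5 km/s = 231000 km/s
Propagation delay = 9822 / 231000 = 0.0425 s = 42.5195 ms
Processing delay = 0.6 ms
Total one-way latency = 43.1195 ms


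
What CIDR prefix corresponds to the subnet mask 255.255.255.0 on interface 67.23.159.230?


Binary: 11111111.11111111.11111111.00000000
Count leading 1s
Prefix: /24


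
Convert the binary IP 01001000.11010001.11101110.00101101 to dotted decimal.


01001000 = 72
11010001 = 209
11101110 = 238
00101101 = 45
IP: 72.209.238.45


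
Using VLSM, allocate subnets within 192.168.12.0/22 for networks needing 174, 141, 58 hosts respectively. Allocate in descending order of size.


174 hosts -> /24 (254 usable): 192.168.12.0/24
141 hosts -> /24 (254 usable): 192.168.13.0/24
58 hosts -> /26 (62 usable): 192.168.14.0/26
Allocation: 192.168.12.0/24 (174 hosts, 254 usable); 192.168.13.0/24 (141 hosts, 254 usable); 192.168.14.0/26 (58 hosts, 62 usable)


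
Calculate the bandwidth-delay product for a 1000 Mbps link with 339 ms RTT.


BDP = bandwidth * RTT
= 1000 Mbps * 339 ms
= 1000 * 1e6 * 339 / 1000 bits
= 339000000 bits
= 42375000 bytes
= 41381.8359 KB
BDP = 339000000 bits (42375000 bytes)


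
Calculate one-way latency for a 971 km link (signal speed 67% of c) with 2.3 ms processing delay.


Speed = 0.67 * 3e5 km/s = 201000 km/s
Propagation delay = 971 / 201000 = 0.0048 s = 4.8308 ms
Processing delay = 2.3 ms
Total one-way latency = 7.1308 ms


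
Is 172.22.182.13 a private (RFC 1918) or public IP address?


RFC 1918 private ranges:
  10.0.0.0/8 (10.0.0.0 - 10.255.255.255)
  172.16.0.0/12 (172.16.0.0 - 172.31.255.255)
  192.168.0.0/16 (192.168.0.0 - 192.168.255.255)
Private (in 172.16.0.0/12)


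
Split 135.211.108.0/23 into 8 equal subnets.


New prefix = 23 + 3 = 26
Each subnet has 64 addresses
  135.211.108.0/26
  135.211.108.64/26
  135.211.108.128/26
  135.211.108.192/26
  135.211.109.0/26
  135.211.109.64/26
  135.211.109.128/26
  135.211.109.192/26
Subnets: 135.211.108.0/26, 135.211.108.64/26, 135.211.108.128/26, 135.211.108.192/26, 135.211.109.0/26, 135.211.109.64/26, 135.211.109.128/26, 135.211.109.192/26


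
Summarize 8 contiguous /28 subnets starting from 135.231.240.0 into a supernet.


Original prefix: /28
Number of subnets: 8 = 2^3
New prefix = 28 - 3 = 25
Supernet: 135.231.240.0/25


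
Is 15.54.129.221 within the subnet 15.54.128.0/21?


Subnet network: 15.54.128.0
Test IP AND mask: 15.54.128.0
Yes, 15.54.129.221 is in 15.54.128.0/21


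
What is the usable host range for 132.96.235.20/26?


Network: 132.96.235.0
Broadcast: 132.96.235.63
First usable = network + 1
Last usable = broadcast - 1
Range: 132.96.235.1 to 132.96.235.62


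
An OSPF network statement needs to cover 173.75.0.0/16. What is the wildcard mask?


Subnet mask: 255.255.0.0
Wildcard = 255.255.255.255 - subnet mask
255 - 255 = 0
255 - 255 = 0
255 - 0 = 255
255 - 0 = 255
Wildcard: 0.0.255.255


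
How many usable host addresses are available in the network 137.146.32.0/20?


Host bits = 32 - 20 = 12
Total addresses = 2^12 = 4096
Usable = total - 2 (network and broadcast)
Usable hosts: 4094


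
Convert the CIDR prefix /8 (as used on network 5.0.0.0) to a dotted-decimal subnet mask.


/8 means 8 network bits, 24 host bits
Binary: 11111111000000000000000000000000
Mask: 255.0.0.0


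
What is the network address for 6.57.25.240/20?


IP:   00000110.00111001.00011001.11110000
Mask: 11111111.11111111.11110000.00000000
AND operation:
Net:  00000110.00111001.00010000.00000000
Network: 6.57.16.0/20


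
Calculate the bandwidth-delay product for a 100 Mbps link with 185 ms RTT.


BDP = bandwidth * RTT
= 100 Mbps * 185 ms
= 100 * 1e6 * 185 / 1000 bits
= 18500000 bits
= 2312500 bytes
= 2258.3008 KB
BDP = 18500000 bits (2312500 bytes)


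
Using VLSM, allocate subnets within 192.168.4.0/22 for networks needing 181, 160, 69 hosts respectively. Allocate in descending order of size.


181 hosts -> /24 (254 usable): 192.168.4.0/24
160 hosts -> /24 (254 usable): 192.168.5.0/24
69 hosts -> /25 (126 usable): 192.168.6.0/25
Allocation: 192.168.4.0/24 (181 hosts, 254 usable); 192.168.5.0/24 (160 hosts, 254 usable); 192.168.6.0/25 (69 hosts, 126 usable)


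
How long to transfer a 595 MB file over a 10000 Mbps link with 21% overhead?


Effective throughput = 10000 * (1 - 21/100) = 7900 Mbps
File size in Mb = 595 * 8 = 4760 Mb
Time = 4760 / 7900
Time = 0.6025 seconds


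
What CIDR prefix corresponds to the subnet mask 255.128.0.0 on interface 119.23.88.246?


Binary: 11111111.10000000.00000000.00000000
Count leading 1s
Prefix: /9


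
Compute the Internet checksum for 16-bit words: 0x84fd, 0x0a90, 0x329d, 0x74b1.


Sum all words (with carry folding):
+ 0x84fd = 0x84fd
+ 0x0a90 = 0x8f8d
+ 0x329d = 0xc22a
+ 0x74b1 = 0x36dc
One's complement: ~0x36dc
Checksum = 0xc923


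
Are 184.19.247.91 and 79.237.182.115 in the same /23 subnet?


Mask: 255.255.254.0
184.19.247.91 AND mask = 184.19.246.0
79.237.182.115 AND mask = 79.237.182.0
No, different subnets (184.19.246.0 vs 79.237.182.0)


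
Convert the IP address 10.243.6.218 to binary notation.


10 = 00001010
243 = 11110011
6 = 00000110
218 = 11011010
Binary: 00001010.11110011.00000110.11011010


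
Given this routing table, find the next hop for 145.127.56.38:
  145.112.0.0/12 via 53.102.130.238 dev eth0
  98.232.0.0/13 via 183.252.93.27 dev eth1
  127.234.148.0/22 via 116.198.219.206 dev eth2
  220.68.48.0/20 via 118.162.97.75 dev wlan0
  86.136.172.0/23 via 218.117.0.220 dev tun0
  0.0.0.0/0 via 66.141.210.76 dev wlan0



Longest prefix match for 145.127.56.38:
  /12 145.112.0.0: MATCH
  /13 98.232.0.0: no
  /22 127.234.148.0: no
  /20 220.68.48.0: no
  /23 86.136.172.0: no
  /0 0.0.0.0: MATCH
Selected: next-hop 53.102.130.238 via eth0 (matched /12)


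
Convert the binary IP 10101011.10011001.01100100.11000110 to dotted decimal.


10101011 = 171
10011001 = 153
01100100 = 100
11000110 = 198
IP: 171.153.100.198


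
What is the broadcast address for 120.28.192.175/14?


Network: 120.28.0.0/14
Host bits = 18
Set all host bits to 1:
Broadcast: 120.31.255.255


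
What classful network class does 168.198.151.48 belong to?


First octet: 168
Binary: 10101000
10xxxxxx -> Class B (128-191)
Class B, default mask 255.255.0.0 (/16)


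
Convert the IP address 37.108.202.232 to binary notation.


37 = 00100101
108 = 01101100
202 = 11001010
232 = 11101000
Binary: 00100101.01101100.11001010.11101000


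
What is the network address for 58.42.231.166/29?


IP:   00111010.00101010.11100111.10100110
Mask: 11111111.11111111.11111111.11111000
AND operation:
Net:  00111010.00101010.11100111.10100000
Network: 58.42.231.160/29


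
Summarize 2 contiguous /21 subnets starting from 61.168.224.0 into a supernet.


Original prefix: /21
Number of subnets: 2 = 2^1
New prefix = 21 - 1 = 20
Supernet: 61.168.224.0/20


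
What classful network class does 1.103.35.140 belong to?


First octet: 1
Binary: 00000001
0xxxxxxx -> Class A (1-126)
Class A, default mask 255.0.0.0 (/8)


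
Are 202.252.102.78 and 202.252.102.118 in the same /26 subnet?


Mask: 255.255.255.192
202.252.102.78 AND mask = 202.252.102.64
202.252.102.118 AND mask = 202.252.102.64
Yes, same subnet (202.252.102.64)


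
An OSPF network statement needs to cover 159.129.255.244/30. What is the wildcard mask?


Subnet mask: 255.255.255.252
Wildcard = 255.255.255.255 - subnet mask
255 - 255 = 0
255 - 255 = 0
255 - 255 = 0
255 - 252 = 3
Wildcard: 0.0.0.3


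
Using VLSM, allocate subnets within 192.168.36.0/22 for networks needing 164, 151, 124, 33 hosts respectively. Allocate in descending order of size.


164 hosts -> /24 (254 usable): 192.168.36.0/24
151 hosts -> /24 (254 usable): 192.168.37.0/24
124 hosts -> /25 (126 usable): 192.168.38.0/25
33 hosts -> /26 (62 usable): 192.168.38.128/26
Allocation: 192.168.36.0/24 (164 hosts, 254 usable); 192.168.37.0/24 (151 hosts, 254 usable); 192.168.38.0/25 (124 hosts, 126 usable); 192.168.38.128/26 (33 hosts, 62 usable)


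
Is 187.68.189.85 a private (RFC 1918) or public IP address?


RFC 1918 private ranges:
  10.0.0.0/8 (10.0.0.0 - 10.255.255.255)
  172.16.0.0/12 (172.16.0.0 - 172.31.255.255)
  192.168.0.0/16 (192.168.0.0 - 192.168.255.255)
Public (not in any RFC 1918 range)


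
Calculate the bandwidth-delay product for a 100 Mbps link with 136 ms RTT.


BDP = bandwidth * RTT
= 100 Mbps * 136 ms
= 100 * 1e6 * 136 / 1000 bits
= 13600000 bits
= 1700000 bytes
= 1660.1562 KB
BDP = 13600000 bits (1700000 bytes)


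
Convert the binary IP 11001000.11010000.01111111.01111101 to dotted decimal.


11001000 = 200
11010000 = 208
01111111 = 127
01111101 = 125
IP: 200.208.127.125


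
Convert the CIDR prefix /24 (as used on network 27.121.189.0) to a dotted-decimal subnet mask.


/24 means 24 network bits, 8 host bits
Binary: 11111111111111111111111100000000
Mask: 255.255.255.0


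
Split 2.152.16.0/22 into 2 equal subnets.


New prefix = 22 + 1 = 23
Each subnet has 512 addresses
  2.152.16.0/23
  2.152.18.0/23
Subnets: 2.152.16.0/23, 2.152.18.0/23


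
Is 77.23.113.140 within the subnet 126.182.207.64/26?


Subnet network: 126.182.207.64
Test IP AND mask: 77.23.113.128
No, 77.23.113.140 is not in 126.182.207.64/26


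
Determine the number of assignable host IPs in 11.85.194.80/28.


Host bits = 32 - 28 = 4
Total addresses = 2^4 = 16
Usable = total - 2 (network and broadcast)
Usable hosts: 14


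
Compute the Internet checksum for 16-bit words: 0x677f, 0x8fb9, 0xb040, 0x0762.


Sum all words (with carry folding):
+ 0x677f = 0x677f
+ 0x8fb9 = 0xf738
+ 0xb040 = 0xa779
+ 0x0762 = 0xaedb
One's complement: ~0xaedb
Checksum = 0x5124


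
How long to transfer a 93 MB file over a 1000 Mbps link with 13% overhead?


Effective throughput = 1000 * (1 - 13/100) = 870 Mbps
File size in Mb = 93 * 8 = 744 Mb
Time = 744 / 870
Time = 0.8552 seconds


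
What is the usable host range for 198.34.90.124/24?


Network: 198.34.90.0
Broadcast: 198.34.90.255
First usable = network + 1
Last usable = broadcast - 1
Range: 198.34.90.1 to 198.34.90.254


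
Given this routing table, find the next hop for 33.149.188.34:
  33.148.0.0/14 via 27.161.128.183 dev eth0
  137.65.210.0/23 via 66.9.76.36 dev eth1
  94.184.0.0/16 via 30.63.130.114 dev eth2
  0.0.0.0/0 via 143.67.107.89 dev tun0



Longest prefix match for 33.149.188.34:
  /14 33.148.0.0: MATCH
  /23 137.65.210.0: no
  /16 94.184.0.0: no
  /0 0.0.0.0: MATCH
Selected: next-hop 27.161.128.183 via eth0 (matched /14)


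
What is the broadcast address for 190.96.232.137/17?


Network: 190.96.128.0/17
Host bits = 15
Set all host bits to 1:
Broadcast: 190.96.255.255


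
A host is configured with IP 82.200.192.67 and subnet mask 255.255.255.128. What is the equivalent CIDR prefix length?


Binary: 11111111.11111111.11111111.10000000
Count leading 1s
Prefix: /25


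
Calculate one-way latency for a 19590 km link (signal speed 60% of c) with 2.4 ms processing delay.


Speed = 0.6 * 3e5 km/s = 180000 km/s
Propagation delay = 19590 / 180000 = 0.1088 s = 108.8333 ms
Processing delay = 2.4 ms
Total one-way latency = 111.2333 ms


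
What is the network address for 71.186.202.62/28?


IP:   01000111.10111010.11001010.00111110
Mask: 11111111.11111111.11111111.11110000
AND operation:
Net:  01000111.10111010.11001010.00110000
Network: 71.186.202.48/28


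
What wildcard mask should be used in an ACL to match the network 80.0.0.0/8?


Subnet mask: 255.0.0.0
Wildcard = 255.255.255.255 - subnet mask
255 - 255 = 0
255 - 0 = 255
255 - 0 = 255
255 - 0 = 255
Wildcard: 0.255.255.255


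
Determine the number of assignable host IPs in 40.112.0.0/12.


Host bits = 32 - 12 = 20
Total addresses = 2^20 = 1048576
Usable = total - 2 (network and broadcast)
Usable hosts: 1048574


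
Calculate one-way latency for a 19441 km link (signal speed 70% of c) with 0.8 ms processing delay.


Speed = 0.7 * 3e5 km/s = 210000 km/s
Propagation delay = 19441 / 210000 = 0.0926 s = 92.5762 ms
Processing delay = 0.8 ms
Total one-way latency = 93.3762 ms
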